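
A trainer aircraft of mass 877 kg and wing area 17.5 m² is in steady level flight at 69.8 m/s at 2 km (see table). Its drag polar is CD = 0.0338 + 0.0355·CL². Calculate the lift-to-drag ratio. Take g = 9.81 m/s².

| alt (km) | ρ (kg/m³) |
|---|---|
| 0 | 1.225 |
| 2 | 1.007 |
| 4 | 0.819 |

At 2 km, from the table: ρ = 1.007 kg/m³.
Level flight ⇒ L = W = m·g = 877 × 9.81 = 8603.4 N.
Dynamic pressure q = 0.5 × 1.007 × 69.8² = 2453 Pa.
Required CL = L/(qS) = 8603.4/(2453·17.5) = 0.2004.
CD = 0.0338 + 0.0355 × 0.2004² = 0.03523.
L/D = CL/CD = 0.2004 / 0.03523 = 5.69

L/D = 5.69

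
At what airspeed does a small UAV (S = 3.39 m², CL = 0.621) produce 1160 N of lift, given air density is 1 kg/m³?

v = 33.2 m/s

L = ½ρv²S·CL ⇒ v = √(2L/(ρ·S·CL))
v = √(2 × 1160 / (1 × 3.39 × 0.621)) = √1102 = 33.2 m/s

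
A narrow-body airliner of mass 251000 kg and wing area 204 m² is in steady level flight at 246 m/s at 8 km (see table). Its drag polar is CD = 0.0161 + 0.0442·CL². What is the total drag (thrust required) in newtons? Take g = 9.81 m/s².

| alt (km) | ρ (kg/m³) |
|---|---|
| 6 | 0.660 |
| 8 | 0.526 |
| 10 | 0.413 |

D = 1.35×10^5 N

At 8 km, from the table: ρ = 0.526 kg/m³.
Weight W = mg = 251000 × 9.81 = 2.4623×10^6 N; in level flight L = W.
q = ½ρv² = ½ × 0.526 × 246² = 15920 Pa.
CL = 2W/(ρv²S) = 2×2.4623×10^6/(0.526×246²×204) = 0.7584.
CD = 0.0161 + 0.0442 × 0.7584² = 0.04152.
D = q·S·CD = 15920 × 204 × 0.04152 = 1.348×10^5 N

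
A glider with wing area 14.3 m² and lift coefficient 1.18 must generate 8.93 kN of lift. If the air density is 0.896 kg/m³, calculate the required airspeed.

L = ½ρv²S·CL ⇒ v = √(2L/(ρ·S·CL))
v = √(2 × 8930 / (0.896 × 14.3 × 1.18)) = √1181 = 34.4 m/s

v = 34.4 m/s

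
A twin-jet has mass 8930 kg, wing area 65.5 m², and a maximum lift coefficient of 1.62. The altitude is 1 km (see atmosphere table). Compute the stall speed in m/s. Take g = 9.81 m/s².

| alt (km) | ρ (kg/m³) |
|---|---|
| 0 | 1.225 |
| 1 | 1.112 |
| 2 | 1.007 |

At 1 km, from the table: ρ = 1.112 kg/m³.
Stall occurs when L = W at CL,max. W = mg = 8930 × 9.81 = 87600 N.
V_stall = √(2W/(ρ·S·CL,max)) = √(2 × 87600 / (1.112 × 65.5 × 1.62))
V_stall = √1485 = 38.5 m/s

V_stall = 38.5 m/s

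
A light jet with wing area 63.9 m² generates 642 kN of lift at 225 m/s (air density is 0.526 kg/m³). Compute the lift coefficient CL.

From L = ½ρv²S·CL, rearranging gives CL = 2L/(ρv²S).
CL = 2 × 6.42×10^5 / (0.526 × 225² × 63.9) = 0.755

CL = 0.755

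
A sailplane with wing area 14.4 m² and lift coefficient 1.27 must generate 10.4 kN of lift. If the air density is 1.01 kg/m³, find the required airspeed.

L = ½ρv²S·CL ⇒ v = √(2L/(ρ·S·CL))
v = √(2 × 10400 / (1.01 × 14.4 × 1.27)) = √1126 = 33.6 m/s

v = 33.6 m/s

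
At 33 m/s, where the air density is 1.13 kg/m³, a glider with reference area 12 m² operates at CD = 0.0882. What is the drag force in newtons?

D = 651 N

D = ½ρv²S·CD = ½ × 1.13 × 33² × 12 × 0.0882 = 651 N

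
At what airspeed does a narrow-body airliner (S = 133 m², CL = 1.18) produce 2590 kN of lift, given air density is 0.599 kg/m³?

L = ½ρv²S·CL ⇒ v = √(2L/(ρ·S·CL))
v = √(2 × 2.59×10^6 / (0.599 × 133 × 1.18)) = √55100 = 235 m/s

v = 235 m/s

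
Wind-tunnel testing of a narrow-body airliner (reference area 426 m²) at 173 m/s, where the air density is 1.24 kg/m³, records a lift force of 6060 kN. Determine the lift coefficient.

CL = 0.767

From L = ½ρv²S·CL, rearranging gives CL = 2L/(ρv²S).
CL = 2 × 6.06×10^6 / (1.24 × 173² × 426) = 0.767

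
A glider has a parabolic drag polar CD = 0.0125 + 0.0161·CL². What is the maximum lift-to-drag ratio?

For CD = CD0 + K·CL², (L/D)max occurs at CL* = √(CD0/K) and equals 1/(2√(K·CD0)).
(L/D)max = 1/(2√(0.0161 × 0.0125)) = 1/(2 × 0.01419) = 35.2

(L/D)max = 35.2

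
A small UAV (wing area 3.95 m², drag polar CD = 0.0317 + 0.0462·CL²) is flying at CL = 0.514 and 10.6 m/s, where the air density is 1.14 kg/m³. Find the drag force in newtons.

D = 11.1 N

CD = 0.0317 + 0.0462 × 0.514² = 0.04391
D = ½ρv²S·CD = ½ × 1.14 × 10.6² × 3.95 × 0.04391 = 11.1 N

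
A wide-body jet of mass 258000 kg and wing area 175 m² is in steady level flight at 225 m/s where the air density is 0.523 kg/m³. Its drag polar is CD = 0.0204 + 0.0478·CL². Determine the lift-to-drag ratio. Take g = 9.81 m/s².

Level flight ⇒ L = W = m·g = 258000 × 9.81 = 2.531×10^6 N.
q = ½ρv² = ½ × 0.523 × 225² = 13240 Pa.
Required CL = L/(qS) = 2.531×10^6/(13240·175) = 1.092.
CD = 0.0204 + 0.0478 × 1.092² = 0.07745.
L/D = CL/CD = 1.092 / 0.07745 = 14.1

L/D = 14.1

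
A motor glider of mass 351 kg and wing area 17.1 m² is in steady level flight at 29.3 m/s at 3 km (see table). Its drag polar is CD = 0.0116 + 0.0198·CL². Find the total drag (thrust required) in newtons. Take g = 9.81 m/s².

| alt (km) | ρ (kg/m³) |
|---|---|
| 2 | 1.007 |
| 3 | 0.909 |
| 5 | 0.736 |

At 3 km, from the table: ρ = 0.909 kg/m³.
Weight W = mg = 351 × 9.81 = 3443.3 N; in level flight L = W.
Dynamic pressure q = 0.5 × 0.909 × 29.3² = 390.2 Pa.
CL = 2W/(ρv²S) = 2×3443.3/(0.909×29.3²×17.1) = 0.5161.
CD = 0.0116 + 0.0198 × 0.5161² = 0.01687.
D = q·S·CD = 390.2 × 17.1 × 0.01687 = 112.6 N

D = 113 N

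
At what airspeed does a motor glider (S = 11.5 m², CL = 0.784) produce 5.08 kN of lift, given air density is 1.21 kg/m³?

v = 30.5 m/s

L = ½ρv²S·CL ⇒ v = √(2L/(ρ·S·CL))
v = √(2 × 5080 / (1.21 × 11.5 × 0.784)) = √931.3 = 30.5 m/s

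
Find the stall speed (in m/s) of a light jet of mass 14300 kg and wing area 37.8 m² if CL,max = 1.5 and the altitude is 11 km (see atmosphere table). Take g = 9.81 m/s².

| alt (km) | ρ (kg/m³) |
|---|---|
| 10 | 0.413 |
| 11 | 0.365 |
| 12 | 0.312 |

V_stall = 116 m/s

At 11 km, from the table: ρ = 0.365 kg/m³.
Weight W = mg = 14300 × 9.81 = 1.403×10^5 N.
V_stall = √(2W/(ρ·S·CL,max)) = √(2 × 1.403×10^5 / (0.365 × 37.8 × 1.5))
V_stall = √13560 = 116 m/s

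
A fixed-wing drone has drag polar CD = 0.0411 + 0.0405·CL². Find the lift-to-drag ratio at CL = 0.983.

CD = 0.0411 + 0.0405 × 0.983² = 0.08023
L/D = CL/CD = 0.983 / 0.08023 = 12.3

L/D = 12.3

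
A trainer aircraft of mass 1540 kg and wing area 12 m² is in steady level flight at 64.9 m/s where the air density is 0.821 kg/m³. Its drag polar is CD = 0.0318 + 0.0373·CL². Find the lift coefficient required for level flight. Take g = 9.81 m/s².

CL = 0.728

In steady level flight, lift balances weight: W = mg = 1540 × 9.81 = 15107 N.
Dynamic pressure q = 0.5 × 0.821 × 64.9² = 1729 Pa.
CL = W/(q·S) = 15107 / (1729 × 12) = 0.7281.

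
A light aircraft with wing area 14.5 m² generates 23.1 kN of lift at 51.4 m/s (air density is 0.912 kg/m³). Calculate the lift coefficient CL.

CL = 1.32

From L = ½ρv²S·CL, rearranging gives CL = 2L/(ρv²S).
CL = 2 × 23100 / (0.912 × 51.4² × 14.5) = 1.32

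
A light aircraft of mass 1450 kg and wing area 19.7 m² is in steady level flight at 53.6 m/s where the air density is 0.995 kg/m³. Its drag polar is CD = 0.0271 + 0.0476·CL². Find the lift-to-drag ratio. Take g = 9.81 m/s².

L/D = 12.9

In steady level flight, lift balances weight: W = mg = 1450 × 9.81 = 14224 N.
q = ½ρv² = ½ × 0.995 × 53.6² = 1429 Pa.
Required CL = L/(qS) = 14224/(1429·19.7) = 0.5052.
CD = 0.0271 + 0.0476 × 0.5052² = 0.03925.
L/D = CL/CD = 0.5052 / 0.03925 = 12.9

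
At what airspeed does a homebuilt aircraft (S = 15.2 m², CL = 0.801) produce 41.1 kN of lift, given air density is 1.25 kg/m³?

L = ½ρv²S·CL ⇒ v = √(2L/(ρ·S·CL))
v = √(2 × 41100 / (1.25 × 15.2 × 0.801)) = √5401 = 73.5 m/s

v = 73.5 m/s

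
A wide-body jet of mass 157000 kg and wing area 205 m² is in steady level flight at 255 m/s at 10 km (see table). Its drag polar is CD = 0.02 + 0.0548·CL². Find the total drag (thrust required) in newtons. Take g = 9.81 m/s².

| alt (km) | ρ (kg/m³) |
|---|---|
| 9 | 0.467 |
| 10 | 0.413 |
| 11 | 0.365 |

At 10 km, from the table: ρ = 0.413 kg/m³.
Level flight ⇒ L = W = m·g = 157000 × 9.81 = 1.5402×10^6 N.
q = ½ρv² = ½ × 0.413 × 255² = 13430 Pa.
CL = 2W/(ρv²S) = 2×1.5402×10^6/(0.413×255²×205) = 0.5595.
CD = 0.02 + 0.0548 × 0.5595² = 0.03716.
D = q·S·CD = 13430 × 205 × 0.03716 = 1.023×10^5 N

D = 1.02×10^5 N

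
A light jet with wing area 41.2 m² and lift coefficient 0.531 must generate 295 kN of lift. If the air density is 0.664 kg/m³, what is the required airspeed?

L = ½ρv²S·CL ⇒ v = √(2L/(ρ·S·CL))
v = √(2 × 2.95×10^5 / (0.664 × 41.2 × 0.531)) = √40620 = 202 m/s

v = 202 m/s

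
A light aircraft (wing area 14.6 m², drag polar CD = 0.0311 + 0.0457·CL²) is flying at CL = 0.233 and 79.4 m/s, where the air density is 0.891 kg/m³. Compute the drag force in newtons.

CD = 0.0311 + 0.0457 × 0.233² = 0.03358
D = ½ρv²S·CD = ½ × 0.891 × 79.4² × 14.6 × 0.03358 = 1380 N

D = 1380 N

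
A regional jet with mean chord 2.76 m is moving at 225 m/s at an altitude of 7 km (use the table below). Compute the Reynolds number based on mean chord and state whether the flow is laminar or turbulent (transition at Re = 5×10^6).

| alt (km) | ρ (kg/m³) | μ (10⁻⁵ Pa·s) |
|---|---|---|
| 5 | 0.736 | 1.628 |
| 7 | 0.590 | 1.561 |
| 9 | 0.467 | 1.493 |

Re = 2.35×10^7 (turbulent)

At 7 km, from the table: ρ = 0.590 kg/m³, μ = 1.561×10⁻⁵ Pa·s.
Re = ρ·v·c/μ = 0.59 × 225 × 2.76 / (1.561×10⁻⁵) = 2.35×10^7
Since 2.35×10^7 > 5×10^6, the flow is turbulent.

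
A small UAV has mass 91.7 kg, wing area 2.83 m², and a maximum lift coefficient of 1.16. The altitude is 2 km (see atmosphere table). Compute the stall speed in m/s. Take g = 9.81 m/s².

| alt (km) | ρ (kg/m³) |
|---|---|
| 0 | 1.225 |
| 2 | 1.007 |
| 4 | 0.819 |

At 2 km, from the table: ρ = 1.007 kg/m³.
Weight W = mg = 91.7 × 9.81 = 899.6 N.
From L = ½ρV²S·CL,max = W: V_stall = √(2W/(ρSCL,max)) = √(2·899.6/(1.007·2.83·1.16))
V_stall = √544.2 = 23.3 m/s

V_stall = 23.3 m/s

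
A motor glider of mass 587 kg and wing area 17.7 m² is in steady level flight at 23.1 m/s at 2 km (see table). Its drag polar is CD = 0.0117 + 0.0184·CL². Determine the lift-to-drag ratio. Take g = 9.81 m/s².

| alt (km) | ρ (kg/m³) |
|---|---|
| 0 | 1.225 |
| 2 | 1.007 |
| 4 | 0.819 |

At 2 km, from the table: ρ = 1.007 kg/m³.
In steady level flight, lift balances weight: W = mg = 587 × 9.81 = 5758.5 N.
Dynamic pressure q = 0.5 × 1.007 × 23.1² = 268.7 Pa.
CL = W/(q·S) = 5758.5 / (268.7 × 17.7) = 1.211.
CD = 0.0117 + 0.0184 × 1.211² = 0.03868.
L/D = CL/CD = 1.211 / 0.03868 = 31.3

L/D = 31.3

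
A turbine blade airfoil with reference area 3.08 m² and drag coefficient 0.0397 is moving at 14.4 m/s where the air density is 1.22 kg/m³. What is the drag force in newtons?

D = 15.5 N

Dynamic pressure q = ½ρv² = ½ × 1.22 × 14.4² = 126.5 Pa.
D = q·S·CD = 126.5 × 3.08 × 0.0397 = 15.5 N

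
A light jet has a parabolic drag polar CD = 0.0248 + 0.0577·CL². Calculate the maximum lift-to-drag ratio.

For CD = CD0 + K·CL², (L/D)max occurs at CL* = √(CD0/K) and equals 1/(2√(K·CD0)).
(L/D)max = 1/(2√(0.0577 × 0.0248)) = 1/(2 × 0.03783) = 13.2

(L/D)max = 13.2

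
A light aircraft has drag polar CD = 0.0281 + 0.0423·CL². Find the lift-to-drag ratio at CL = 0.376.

L/D = 11

CD = 0.0281 + 0.0423 × 0.376² = 0.03408
L/D = CL/CD = 0.376 / 0.03408 = 11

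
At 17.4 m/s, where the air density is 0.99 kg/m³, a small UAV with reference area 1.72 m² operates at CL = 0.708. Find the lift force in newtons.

L = ½ρv²S·CL = ½ × 0.99 × 17.4² × 1.72 × 0.708 = 183 N

L = 183 N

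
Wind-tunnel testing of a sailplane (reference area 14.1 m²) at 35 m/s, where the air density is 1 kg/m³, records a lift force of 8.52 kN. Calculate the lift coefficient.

From L = ½ρv²S·CL, rearranging gives CL = 2L/(ρv²S).
CL = 2 × 8520 / (1 × 35² × 14.1) = 0.987

CL = 0.987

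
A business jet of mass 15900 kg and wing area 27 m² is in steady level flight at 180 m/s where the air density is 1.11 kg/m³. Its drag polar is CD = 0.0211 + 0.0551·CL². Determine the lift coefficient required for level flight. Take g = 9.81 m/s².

In steady level flight, lift balances weight: W = mg = 15900 × 9.81 = 1.5598×10^5 N.
Dynamic pressure q = 0.5 × 1.11 × 180² = 17980 Pa.
Required CL = L/(qS) = 1.5598×10^5/(17980·27) = 0.3213.

CL = 0.321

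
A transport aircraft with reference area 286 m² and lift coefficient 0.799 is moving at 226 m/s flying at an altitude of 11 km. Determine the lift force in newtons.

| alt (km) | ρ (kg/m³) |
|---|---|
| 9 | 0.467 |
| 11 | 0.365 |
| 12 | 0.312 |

L = 2.13×10^6 N

At 11 km, from the table: ρ = 0.365 kg/m³.
Dynamic pressure q = ½ρv² = ½ × 0.365 × 226² = 9321 Pa.
L = q·S·CL = 9321 × 286 × 0.799 = 2.13×10^6 N ≈ 2130 kN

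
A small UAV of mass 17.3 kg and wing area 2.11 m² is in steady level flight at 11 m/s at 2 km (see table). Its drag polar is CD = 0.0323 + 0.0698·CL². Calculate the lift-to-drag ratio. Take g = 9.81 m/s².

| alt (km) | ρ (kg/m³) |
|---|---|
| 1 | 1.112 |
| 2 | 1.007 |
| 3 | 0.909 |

At 2 km, from the table: ρ = 1.007 kg/m³.
Level flight ⇒ L = W = m·g = 17.3 × 9.81 = 169.71 N.
q = ½ρv² = ½ × 1.007 × 11² = 60.92 Pa.
CL = 2W/(ρv²S) = 2×169.71/(1.007×11²×2.11) = 1.32.
CD = 0.0323 + 0.0698 × 1.32² = 0.154.
L/D = CL/CD = 1.32 / 0.154 = 8.58

L/D = 8.58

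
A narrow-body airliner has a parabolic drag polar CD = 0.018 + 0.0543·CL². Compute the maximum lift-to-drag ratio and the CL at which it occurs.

For CD = CD0 + K·CL², (L/D)max occurs at CL* = √(CD0/K) and equals 1/(2√(K·CD0)).
(L/D)max = 1/(2√(0.0543 × 0.018)) = 1/(2 × 0.03126) = 16
CL* = √(0.018/0.0543) = 0.576

(L/D)max = 16, at CL = 0.576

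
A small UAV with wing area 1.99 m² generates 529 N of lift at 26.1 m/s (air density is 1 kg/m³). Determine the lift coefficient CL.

From L = ½ρv²S·CL, rearranging gives CL = 2L/(ρv²S).
CL = 2 × 529 / (1 × 26.1² × 1.99) = 0.78

CL = 0.78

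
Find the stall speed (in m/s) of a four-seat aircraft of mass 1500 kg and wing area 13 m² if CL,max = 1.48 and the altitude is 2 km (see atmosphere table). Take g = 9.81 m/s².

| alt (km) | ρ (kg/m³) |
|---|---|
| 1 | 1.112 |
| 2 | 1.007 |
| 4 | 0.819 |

At 2 km, from the table: ρ = 1.007 kg/m³.
Stall occurs when L = W at CL,max. W = mg = 1500 × 9.81 = 14720 N.
V_stall = √(2W/(ρ·S·CL,max)) = √(2 × 14720 / (1.007 × 13 × 1.48))
V_stall = √1519 = 39 m/s

V_stall = 39 m/s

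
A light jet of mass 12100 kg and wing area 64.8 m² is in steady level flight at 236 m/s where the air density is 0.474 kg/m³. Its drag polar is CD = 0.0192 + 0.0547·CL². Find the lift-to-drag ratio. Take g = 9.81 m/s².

Level flight ⇒ L = W = m·g = 12100 × 9.81 = 1.187×10^5 N.
Dynamic pressure q = 0.5 × 0.474 × 236² = 13200 Pa.
CL = W/(q·S) = 1.187×10^5 / (13200 × 64.8) = 0.1388.
CD = 0.0192 + 0.0547 × 0.1388² = 0.02025.
L/D = CL/CD = 0.1388 / 0.02025 = 6.85

L/D = 6.85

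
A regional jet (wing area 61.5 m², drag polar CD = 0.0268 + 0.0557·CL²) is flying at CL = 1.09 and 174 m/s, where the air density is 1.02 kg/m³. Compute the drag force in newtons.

D = 88300 N

CD = 0.0268 + 0.0557 × 1.09² = 0.09298
D = ½ρv²S·CD = ½ × 1.02 × 174² × 61.5 × 0.09298 = 88300 N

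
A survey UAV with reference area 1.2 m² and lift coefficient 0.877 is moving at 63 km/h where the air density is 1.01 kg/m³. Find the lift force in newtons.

Convert speed: v = 63 km/h ÷ 3.6 = 17.5 m/s.
Dynamic pressure q = ½ρv² = ½ × 1.01 × 17.5² = 154.7 Pa.
L = q·S·CL = 154.7 × 1.2 × 0.877 = 163 N

L = 163 N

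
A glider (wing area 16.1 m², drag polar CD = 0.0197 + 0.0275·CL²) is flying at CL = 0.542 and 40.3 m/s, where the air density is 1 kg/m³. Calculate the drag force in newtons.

CD = 0.0197 + 0.0275 × 0.542² = 0.02778
D = ½ρv²S·CD = ½ × 1 × 40.3² × 16.1 × 0.02778 = 363 N

D = 363 N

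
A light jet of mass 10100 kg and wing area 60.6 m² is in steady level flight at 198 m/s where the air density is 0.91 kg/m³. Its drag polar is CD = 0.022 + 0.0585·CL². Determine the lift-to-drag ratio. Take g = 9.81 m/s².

L/D = 4.08

In steady level flight, lift balances weight: W = mg = 10100 × 9.81 = 99081 N.
q = ½ρv² = ½ × 0.91 × 198² = 17840 Pa.
Required CL = L/(qS) = 99081/(17840·60.6) = 0.09166.
CD = 0.022 + 0.0585 × 0.09166² = 0.02249.
L/D = CL/CD = 0.09166 / 0.02249 = 4.08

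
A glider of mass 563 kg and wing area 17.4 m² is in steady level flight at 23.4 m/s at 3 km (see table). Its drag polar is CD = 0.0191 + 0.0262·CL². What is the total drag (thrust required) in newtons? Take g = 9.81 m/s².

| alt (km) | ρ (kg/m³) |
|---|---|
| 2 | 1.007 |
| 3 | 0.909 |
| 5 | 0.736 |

At 3 km, from the table: ρ = 0.909 kg/m³.
Weight W = mg = 563 × 9.81 = 5523 N; in level flight L = W.
Dynamic pressure q = 0.5 × 0.909 × 23.4² = 248.9 Pa.
CL = 2W/(ρv²S) = 2×5523/(0.909×23.4²×17.4) = 1.275.
CD = 0.0191 + 0.0262 × 1.275² = 0.06172.
D = q·S·CD = 248.9 × 17.4 × 0.06172 = 267.3 N

D = 267 N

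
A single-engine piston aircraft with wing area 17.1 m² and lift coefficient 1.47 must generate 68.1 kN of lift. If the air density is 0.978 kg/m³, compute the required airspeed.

v = 74.4 m/s

L = ½ρv²S·CL ⇒ v = √(2L/(ρ·S·CL))
v = √(2 × 68100 / (0.978 × 17.1 × 1.47)) = √5540 = 74.4 m/s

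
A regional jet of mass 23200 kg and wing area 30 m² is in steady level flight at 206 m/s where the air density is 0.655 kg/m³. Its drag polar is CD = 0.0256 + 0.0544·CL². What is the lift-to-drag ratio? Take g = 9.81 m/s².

L/D = 13.1

In steady level flight, lift balances weight: W = mg = 23200 × 9.81 = 2.2759×10^5 N.
Dynamic pressure q = 0.5 × 0.655 × 206² = 13900 Pa.
CL = 2W/(ρv²S) = 2×2.2759×10^5/(0.655×206²×30) = 0.5459.
CD = 0.0256 + 0.0544 × 0.5459² = 0.04181.
L/D = CL/CD = 0.5459 / 0.04181 = 13.1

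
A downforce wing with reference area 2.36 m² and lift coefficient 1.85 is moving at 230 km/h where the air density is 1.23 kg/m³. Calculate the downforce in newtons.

L = 11000 N

Convert speed: v = 230 km/h ÷ 3.6 = 63.89 m/s.
L = ½ρv²S·CL = ½ × 1.23 × 63.89² × 2.36 × 1.85 = 11000 N ≈ 11 kN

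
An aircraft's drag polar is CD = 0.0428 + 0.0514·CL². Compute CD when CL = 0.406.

CD = 0.0513

CD = 0.0428 + 0.0514 × 0.406² = 0.0428 + 0.008473 = 0.0513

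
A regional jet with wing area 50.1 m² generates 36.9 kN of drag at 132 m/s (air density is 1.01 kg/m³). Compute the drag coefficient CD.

CD = 0.0837

From D = ½ρv²S·CD, rearranging gives CD = 2D/(ρv²S).
CD = 2 × 36900 / (1.01 × 132² × 50.1) = 0.0837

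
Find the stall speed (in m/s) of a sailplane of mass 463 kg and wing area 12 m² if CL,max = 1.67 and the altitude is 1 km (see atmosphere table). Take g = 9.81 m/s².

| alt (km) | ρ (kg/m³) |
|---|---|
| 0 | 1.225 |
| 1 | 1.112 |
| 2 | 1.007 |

At 1 km, from the table: ρ = 1.112 kg/m³.
Stall occurs when L = W at CL,max. W = mg = 463 × 9.81 = 4542 N.
From L = ½ρV²S·CL,max = W: V_stall = √(2W/(ρSCL,max)) = √(2·4542/(1.112·12·1.67))
V_stall = √407.6 = 20.2 m/s

V_stall = 20.2 m/s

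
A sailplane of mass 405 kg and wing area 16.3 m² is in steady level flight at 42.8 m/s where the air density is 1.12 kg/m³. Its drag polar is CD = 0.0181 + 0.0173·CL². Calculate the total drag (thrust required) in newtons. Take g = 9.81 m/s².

Weight W = mg = 405 × 9.81 = 3973.1 N; in level flight L = W.
Dynamic pressure q = 0.5 × 1.12 × 42.8² = 1026 Pa.
CL = W/(q·S) = 3973.1 / (1026 × 16.3) = 0.2376.
CD = 0.0181 + 0.0173 × 0.2376² = 0.01908.
D = q·S·CD = 1026 × 16.3 × 0.01908 = 319 N

D = 319 N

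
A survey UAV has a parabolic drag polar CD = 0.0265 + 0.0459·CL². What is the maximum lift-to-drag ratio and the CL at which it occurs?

(L/D)max = 14.3, at CL = 0.76

For CD = CD0 + K·CL², (L/D)max occurs at CL* = √(CD0/K) and equals 1/(2√(K·CD0)).
(L/D)max = 1/(2√(0.0459 × 0.0265)) = 1/(2 × 0.03488) = 14.3
CL* = √(0.0265/0.0459) = 0.76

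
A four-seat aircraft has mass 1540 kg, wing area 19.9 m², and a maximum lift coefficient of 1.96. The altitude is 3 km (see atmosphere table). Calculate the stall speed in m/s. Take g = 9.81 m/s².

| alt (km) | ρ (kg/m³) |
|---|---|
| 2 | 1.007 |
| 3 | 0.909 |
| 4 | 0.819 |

V_stall = 29.2 m/s

At 3 km, from the table: ρ = 0.909 kg/m³.
Weight W = mg = 1540 × 9.81 = 15110 N.
V_stall = √(2W/(ρ·S·CL,max)) = √(2 × 15110 / (0.909 × 19.9 × 1.96))
V_stall = √852.2 = 29.2 m/s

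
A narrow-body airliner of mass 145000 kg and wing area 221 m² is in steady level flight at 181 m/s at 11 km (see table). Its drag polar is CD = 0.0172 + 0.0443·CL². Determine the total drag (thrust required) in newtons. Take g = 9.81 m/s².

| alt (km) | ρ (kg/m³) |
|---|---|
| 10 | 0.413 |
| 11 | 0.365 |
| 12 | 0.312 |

At 11 km, from the table: ρ = 0.365 kg/m³.
Level flight ⇒ L = W = m·g = 145000 × 9.81 = 1.4224×10^6 N.
Dynamic pressure q = 0.5 × 0.365 × 181² = 5979 Pa.
CL = 2W/(ρv²S) = 2×1.4224×10^6/(0.365×181²×221) = 1.077.
CD = 0.0172 + 0.0443 × 1.077² = 0.06854.
D = q·S·CD = 5979 × 221 × 0.06854 = 90560 N

D = 90600 N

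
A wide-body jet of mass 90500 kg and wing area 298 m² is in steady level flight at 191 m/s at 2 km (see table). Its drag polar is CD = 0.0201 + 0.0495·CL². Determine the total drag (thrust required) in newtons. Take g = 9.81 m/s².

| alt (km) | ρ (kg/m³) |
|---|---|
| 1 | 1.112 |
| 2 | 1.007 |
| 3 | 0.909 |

At 2 km, from the table: ρ = 1.007 kg/m³.
Weight W = mg = 90500 × 9.81 = 8.878×10^5 N; in level flight L = W.
q = ½ρv² = ½ × 1.007 × 191² = 18370 Pa.
CL = W/(q·S) = 8.878×10^5 / (18370 × 298) = 0.1622.
CD = 0.0201 + 0.0495 × 0.1622² = 0.0214.
D = q·S·CD = 18370 × 298 × 0.0214 = 1.171×10^5 N

D = 1.17×10^5 N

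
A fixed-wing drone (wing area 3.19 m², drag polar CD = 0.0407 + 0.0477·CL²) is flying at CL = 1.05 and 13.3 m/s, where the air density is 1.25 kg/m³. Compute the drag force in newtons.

CD = 0.0407 + 0.0477 × 1.05² = 0.09329
D = ½ρv²S·CD = ½ × 1.25 × 13.3² × 3.19 × 0.09329 = 32.9 N

D = 32.9 N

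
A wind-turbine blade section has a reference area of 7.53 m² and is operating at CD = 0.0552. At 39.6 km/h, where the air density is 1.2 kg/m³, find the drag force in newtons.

Convert speed: v = 39.6 km/h ÷ 3.6 = 11 m/s.
D = ½ρv²S·CD = ½ × 1.2 × 11² × 7.53 × 0.0552 = 30.2 N

D = 30.2 N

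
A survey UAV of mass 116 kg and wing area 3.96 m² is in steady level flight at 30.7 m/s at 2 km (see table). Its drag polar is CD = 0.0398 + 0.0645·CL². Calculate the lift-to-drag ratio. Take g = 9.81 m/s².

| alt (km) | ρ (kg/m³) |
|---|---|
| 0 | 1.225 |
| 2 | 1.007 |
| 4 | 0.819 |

L/D = 9.54

At 2 km, from the table: ρ = 1.007 kg/m³.
Weight W = mg = 116 × 9.81 = 1138 N; in level flight L = W.
Dynamic pressure q = 0.5 × 1.007 × 30.7² = 474.5 Pa.
CL = 2W/(ρv²S) = 2×1138/(1.007×30.7²×3.96) = 0.6056.
CD = 0.0398 + 0.0645 × 0.6056² = 0.06345.
L/D = CL/CD = 0.6056 / 0.06345 = 9.54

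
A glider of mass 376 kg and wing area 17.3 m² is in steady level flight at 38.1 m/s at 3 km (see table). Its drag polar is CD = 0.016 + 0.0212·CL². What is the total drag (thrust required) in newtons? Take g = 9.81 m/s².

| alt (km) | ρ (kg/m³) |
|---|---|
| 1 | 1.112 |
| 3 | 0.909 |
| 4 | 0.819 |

At 3 km, from the table: ρ = 0.909 kg/m³.
In steady level flight, lift balances weight: W = mg = 376 × 9.81 = 3688.6 N.
q = ½ρv² = ½ × 0.909 × 38.1² = 659.8 Pa.
CL = W/(q·S) = 3688.6 / (659.8 × 17.3) = 0.3232.
CD = 0.016 + 0.0212 × 0.3232² = 0.01821.
D = q·S·CD = 659.8 × 17.3 × 0.01821 = 207.9 N

D = 208 N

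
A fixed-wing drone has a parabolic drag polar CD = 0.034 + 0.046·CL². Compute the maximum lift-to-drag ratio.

For CD = CD0 + K·CL², (L/D)max occurs at CL* = √(CD0/K) and equals 1/(2√(K·CD0)).
(L/D)max = 1/(2√(0.046 × 0.034)) = 1/(2 × 0.03955) = 12.6

(L/D)max = 12.6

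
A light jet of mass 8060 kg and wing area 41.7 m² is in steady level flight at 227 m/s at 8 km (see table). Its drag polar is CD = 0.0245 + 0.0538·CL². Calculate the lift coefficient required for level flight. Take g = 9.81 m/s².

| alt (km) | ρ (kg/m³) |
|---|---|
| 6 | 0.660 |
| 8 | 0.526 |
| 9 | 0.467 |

CL = 0.14

At 8 km, from the table: ρ = 0.526 kg/m³.
Level flight ⇒ L = W = m·g = 8060 × 9.81 = 79069 N.
q = ½ρv² = ½ × 0.526 × 227² = 13550 Pa.
Required CL = L/(qS) = 79069/(13550·41.7) = 0.1399.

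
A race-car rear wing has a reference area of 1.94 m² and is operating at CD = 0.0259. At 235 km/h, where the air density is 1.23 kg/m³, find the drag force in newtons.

Convert speed: v = 235 km/h ÷ 3.6 = 65.28 m/s.
Dynamic pressure q = ½ρv² = ½ × 1.23 × 65.28² = 2621 Pa.
D = q·S·CD = 2621 × 1.94 × 0.0259 = 132 N

D = 132 N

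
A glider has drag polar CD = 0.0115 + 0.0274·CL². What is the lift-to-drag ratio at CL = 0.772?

L/D = 27.7

CD = 0.0115 + 0.0274 × 0.772² = 0.02783
L/D = CL/CD = 0.772 / 0.02783 = 27.7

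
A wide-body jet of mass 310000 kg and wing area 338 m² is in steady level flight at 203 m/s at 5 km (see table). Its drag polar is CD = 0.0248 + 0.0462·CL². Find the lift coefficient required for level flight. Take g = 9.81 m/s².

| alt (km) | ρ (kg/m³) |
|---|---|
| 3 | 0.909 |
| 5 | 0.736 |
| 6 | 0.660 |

CL = 0.593

At 5 km, from the table: ρ = 0.736 kg/m³.
Level flight ⇒ L = W = m·g = 310000 × 9.81 = 3.0411×10^6 N.
q = ½ρv² = ½ × 0.736 × 203² = 15160 Pa.
CL = 2W/(ρv²S) = 2×3.0411×10^6/(0.736×203²×338) = 0.5933.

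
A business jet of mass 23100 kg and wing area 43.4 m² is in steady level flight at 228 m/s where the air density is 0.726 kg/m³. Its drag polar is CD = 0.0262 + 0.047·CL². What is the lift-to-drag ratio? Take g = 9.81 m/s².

L/D = 9.29

Level flight ⇒ L = W = m·g = 23100 × 9.81 = 2.2661×10^5 N.
Dynamic pressure q = 0.5 × 0.726 × 228² = 18870 Pa.
Required CL = L/(qS) = 2.2661×10^5/(18870·43.4) = 0.2767.
CD = 0.0262 + 0.047 × 0.2767² = 0.0298.
L/D = CL/CD = 0.2767 / 0.0298 = 9.29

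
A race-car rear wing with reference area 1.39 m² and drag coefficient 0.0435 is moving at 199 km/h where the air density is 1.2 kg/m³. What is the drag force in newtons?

Convert speed: v = 199 km/h ÷ 3.6 = 55.28 m/s.
Dynamic pressure q = ½ρv² = ½ × 1.2 × 55.28² = 1833 Pa.
D = q·S·CD = 1833 × 1.39 × 0.0435 = 111 N

D = 111 N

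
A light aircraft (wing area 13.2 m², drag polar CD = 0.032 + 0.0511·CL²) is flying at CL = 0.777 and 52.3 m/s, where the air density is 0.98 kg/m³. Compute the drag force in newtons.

D = 1110 N

CD = 0.032 + 0.0511 × 0.777² = 0.06285
D = ½ρv²S·CD = ½ × 0.98 × 52.3² × 13.2 × 0.06285 = 1110 N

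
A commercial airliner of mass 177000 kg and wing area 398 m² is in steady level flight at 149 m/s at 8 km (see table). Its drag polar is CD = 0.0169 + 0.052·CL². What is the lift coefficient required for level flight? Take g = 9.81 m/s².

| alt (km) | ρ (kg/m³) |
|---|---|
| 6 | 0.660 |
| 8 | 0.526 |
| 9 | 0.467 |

CL = 0.747

At 8 km, from the table: ρ = 0.526 kg/m³.
In steady level flight, lift balances weight: W = mg = 177000 × 9.81 = 1.7364×10^6 N.
q = ½ρv² = ½ × 0.526 × 149² = 5839 Pa.
CL = 2W/(ρv²S) = 2×1.7364×10^6/(0.526×149²×398) = 0.7472.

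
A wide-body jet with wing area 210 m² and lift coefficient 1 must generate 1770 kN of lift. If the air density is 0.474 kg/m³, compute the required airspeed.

v = 189 m/s

L = ½ρv²S·CL ⇒ v = √(2L/(ρ·S·CL))
v = √(2 × 1.77×10^6 / (0.474 × 210 × 1)) = √35560 = 189 m/s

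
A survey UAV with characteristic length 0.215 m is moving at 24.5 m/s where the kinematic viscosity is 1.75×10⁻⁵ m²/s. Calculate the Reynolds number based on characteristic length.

Re = 3.01×10^5

Re = v·c/ν = 24.5 × 0.215 / (1.75×10⁻⁵) = 3.01×10^5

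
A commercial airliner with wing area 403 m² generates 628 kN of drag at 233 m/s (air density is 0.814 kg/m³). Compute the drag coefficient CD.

From D = ½ρv²S·CD, rearranging gives CD = 2D/(ρv²S).
CD = 2 × 6.28×10^5 / (0.814 × 233² × 403) = 0.0705

CD = 0.0705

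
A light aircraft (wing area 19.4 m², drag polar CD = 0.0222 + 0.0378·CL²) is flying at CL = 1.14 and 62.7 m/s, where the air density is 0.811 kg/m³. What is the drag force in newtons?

D = 2210 N

CD = 0.0222 + 0.0378 × 1.14² = 0.07132
D = ½ρv²S·CD = ½ × 0.811 × 62.7² × 19.4 × 0.07132 = 2210 N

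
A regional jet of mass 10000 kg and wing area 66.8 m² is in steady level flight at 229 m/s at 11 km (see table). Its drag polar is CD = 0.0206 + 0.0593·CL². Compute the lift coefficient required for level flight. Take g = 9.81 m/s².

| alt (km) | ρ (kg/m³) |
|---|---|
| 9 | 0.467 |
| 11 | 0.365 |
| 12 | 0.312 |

CL = 0.153

At 11 km, from the table: ρ = 0.365 kg/m³.
Level flight ⇒ L = W = m·g = 10000 × 9.81 = 98100 N.
Dynamic pressure q = 0.5 × 0.365 × 229² = 9570 Pa.
Required CL = L/(qS) = 98100/(9570·66.8) = 0.1534.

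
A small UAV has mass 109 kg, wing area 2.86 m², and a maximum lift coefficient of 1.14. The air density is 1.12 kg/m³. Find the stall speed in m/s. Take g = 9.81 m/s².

V_stall = 24.2 m/s

Weight W = mg = 109 × 9.81 = 1069 N.
From L = ½ρV²S·CL,max = W: V_stall = √(2W/(ρSCL,max)) = √(2·1069/(1.12·2.86·1.14))
V_stall = √585.6 = 24.2 m/s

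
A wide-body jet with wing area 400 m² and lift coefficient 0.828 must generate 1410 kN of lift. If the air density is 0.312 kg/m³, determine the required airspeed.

v = 165 m/s

L = ½ρv²S·CL ⇒ v = √(2L/(ρ·S·CL))
v = √(2 × 1.41×10^6 / (0.312 × 400 × 0.828)) = √27290 = 165 m/s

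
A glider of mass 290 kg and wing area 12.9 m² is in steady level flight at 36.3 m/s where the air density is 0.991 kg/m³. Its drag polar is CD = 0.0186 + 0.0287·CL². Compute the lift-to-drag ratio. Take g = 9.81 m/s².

L/D = 15.4

Level flight ⇒ L = W = m·g = 290 × 9.81 = 2844.9 N.
Dynamic pressure q = 0.5 × 0.991 × 36.3² = 652.9 Pa.
CL = 2W/(ρv²S) = 2×2844.9/(0.991×36.3²×12.9) = 0.3378.
CD = 0.0186 + 0.0287 × 0.3378² = 0.02187.
L/D = CL/CD = 0.3378 / 0.02187 = 15.4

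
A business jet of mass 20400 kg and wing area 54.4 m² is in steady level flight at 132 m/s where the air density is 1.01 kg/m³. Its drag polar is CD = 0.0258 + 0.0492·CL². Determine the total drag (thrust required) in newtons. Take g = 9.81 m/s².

D = 16500 N

Weight W = mg = 20400 × 9.81 = 2.0012×10^5 N; in level flight L = W.
Dynamic pressure q = 0.5 × 1.01 × 132² = 8799 Pa.
CL = W/(q·S) = 2.0012×10^5 / (8799 × 54.4) = 0.4181.
CD = 0.0258 + 0.0492 × 0.4181² = 0.0344.
D = q·S·CD = 8799 × 54.4 × 0.0344 = 16470 N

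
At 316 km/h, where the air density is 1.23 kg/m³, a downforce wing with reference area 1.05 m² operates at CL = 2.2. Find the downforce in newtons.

L = 10900 N

Convert speed: v = 316 km/h ÷ 3.6 = 87.78 m/s.
Dynamic pressure q = ½ρv² = ½ × 1.23 × 87.78² = 4739 Pa.
L = q·S·CL = 4739 × 1.05 × 2.2 = 10900 N ≈ 10.9 kN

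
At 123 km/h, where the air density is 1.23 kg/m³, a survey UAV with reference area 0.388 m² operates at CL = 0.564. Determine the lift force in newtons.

L = 157 N

Convert speed: v = 123 km/h ÷ 3.6 = 34.17 m/s.
Dynamic pressure q = ½ρv² = ½ × 1.23 × 34.17² = 717.9 Pa.
L = q·S·CL = 717.9 × 0.388 × 0.564 = 157 N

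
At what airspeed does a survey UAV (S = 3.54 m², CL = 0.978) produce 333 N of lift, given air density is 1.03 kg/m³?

L = ½ρv²S·CL ⇒ v = √(2L/(ρ·S·CL))
v = √(2 × 333 / (1.03 × 3.54 × 0.978)) = √186.8 = 13.7 m/s

v = 13.7 m/s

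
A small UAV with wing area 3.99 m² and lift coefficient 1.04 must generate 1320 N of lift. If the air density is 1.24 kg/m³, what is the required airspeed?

v = 22.7 m/s

L = ½ρv²S·CL ⇒ v = √(2L/(ρ·S·CL))
v = √(2 × 1320 / (1.24 × 3.99 × 1.04)) = √513.1 = 22.7 m/s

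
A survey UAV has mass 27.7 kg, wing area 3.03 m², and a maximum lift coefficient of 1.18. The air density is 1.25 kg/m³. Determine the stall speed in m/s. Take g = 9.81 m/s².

Weight W = mg = 27.7 × 9.81 = 271.7 N.
From L = ½ρV²S·CL,max = W: V_stall = √(2W/(ρSCL,max)) = √(2·271.7/(1.25·3.03·1.18))
V_stall = √121.6 = 11 m/s

V_stall = 11 m/s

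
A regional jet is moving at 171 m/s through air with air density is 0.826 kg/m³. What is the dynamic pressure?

q = 12100 Pa

q = ½ρv² = ½ × 0.826 × 171² = 12100 Pa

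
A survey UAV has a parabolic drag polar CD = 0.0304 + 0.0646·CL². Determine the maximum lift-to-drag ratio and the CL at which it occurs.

(L/D)max = 11.3, at CL = 0.686

For CD = CD0 + K·CL², (L/D)max occurs at CL* = √(CD0/K) and equals 1/(2√(K·CD0)).
(L/D)max = 1/(2√(0.0646 × 0.0304)) = 1/(2 × 0.04432) = 11.3
CL* = √(0.0304/0.0646) = 0.686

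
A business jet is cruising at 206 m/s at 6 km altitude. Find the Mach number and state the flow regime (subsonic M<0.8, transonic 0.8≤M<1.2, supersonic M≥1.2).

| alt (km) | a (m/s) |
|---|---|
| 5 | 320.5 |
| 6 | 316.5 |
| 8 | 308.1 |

At 6 km, from the table: a = 316.5 m/s.
M = v/a = 206 / 316.5 = 0.651
M = 0.651 → subsonic.

M = 0.651 (subsonic)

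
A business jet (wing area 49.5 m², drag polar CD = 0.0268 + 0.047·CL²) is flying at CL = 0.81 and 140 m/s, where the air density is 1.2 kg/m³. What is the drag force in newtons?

CD = 0.0268 + 0.047 × 0.81² = 0.05764
D = ½ρv²S·CD = ½ × 1.2 × 140² × 49.5 × 0.05764 = 33600 N

D = 33600 N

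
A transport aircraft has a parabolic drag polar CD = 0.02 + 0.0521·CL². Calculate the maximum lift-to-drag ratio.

(L/D)max = 15.5

For CD = CD0 + K·CL², (L/D)max occurs at CL* = √(CD0/K) and equals 1/(2√(K·CD0)).
(L/D)max = 1/(2√(0.0521 × 0.02)) = 1/(2 × 0.03228) = 15.5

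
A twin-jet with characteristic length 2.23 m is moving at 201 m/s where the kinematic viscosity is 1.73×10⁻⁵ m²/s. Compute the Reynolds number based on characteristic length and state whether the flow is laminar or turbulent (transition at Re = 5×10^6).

Re = 2.59×10^7 (turbulent)

Re = v·c/ν = 201 × 2.23 / (1.73×10⁻⁵) = 2.59×10^7
Since 2.59×10^7 > 5×10^6, the flow is turbulent.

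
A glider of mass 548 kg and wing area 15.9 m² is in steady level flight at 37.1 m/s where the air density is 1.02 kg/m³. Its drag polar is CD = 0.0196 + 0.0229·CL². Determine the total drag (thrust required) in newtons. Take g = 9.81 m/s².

D = 278 N

Level flight ⇒ L = W = m·g = 548 × 9.81 = 5375.9 N.
q = ½ρv² = ½ × 1.02 × 37.1² = 702 Pa.
CL = W/(q·S) = 5375.9 / (702 × 15.9) = 0.4817.
CD = 0.0196 + 0.0229 × 0.4817² = 0.02491.
D = q·S·CD = 702 × 15.9 × 0.02491 = 278.1 N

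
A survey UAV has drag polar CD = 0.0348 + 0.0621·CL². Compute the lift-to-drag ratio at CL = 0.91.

CD = 0.0348 + 0.0621 × 0.91² = 0.08623
L/D = CL/CD = 0.91 / 0.08623 = 10.6

L/D = 10.6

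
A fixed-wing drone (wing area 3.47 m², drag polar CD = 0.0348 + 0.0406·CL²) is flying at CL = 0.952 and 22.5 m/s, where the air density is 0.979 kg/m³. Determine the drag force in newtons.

CD = 0.0348 + 0.0406 × 0.952² = 0.0716
D = ½ρv²S·CD = ½ × 0.979 × 22.5² × 3.47 × 0.0716 = 61.6 N

D = 61.6 N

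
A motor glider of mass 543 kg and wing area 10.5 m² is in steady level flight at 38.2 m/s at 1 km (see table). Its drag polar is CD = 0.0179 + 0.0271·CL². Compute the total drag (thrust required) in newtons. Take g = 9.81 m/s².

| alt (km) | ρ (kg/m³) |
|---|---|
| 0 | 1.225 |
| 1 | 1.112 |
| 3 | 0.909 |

D = 243 N

At 1 km, from the table: ρ = 1.112 kg/m³.
In steady level flight, lift balances weight: W = mg = 543 × 9.81 = 5326.8 N.
Dynamic pressure q = 0.5 × 1.112 × 38.2² = 811.3 Pa.
CL = W/(q·S) = 5326.8 / (811.3 × 10.5) = 0.6253.
CD = 0.0179 + 0.0271 × 0.6253² = 0.0285.
D = q·S·CD = 811.3 × 10.5 × 0.0285 = 242.8 N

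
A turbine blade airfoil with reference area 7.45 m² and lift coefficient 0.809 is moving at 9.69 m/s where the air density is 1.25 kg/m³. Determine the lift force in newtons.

L = 354 N

Dynamic pressure q = ½ρv² = ½ × 1.25 × 9.69² = 58.69 Pa.
L = q·S·CL = 58.69 × 7.45 × 0.809 = 354 N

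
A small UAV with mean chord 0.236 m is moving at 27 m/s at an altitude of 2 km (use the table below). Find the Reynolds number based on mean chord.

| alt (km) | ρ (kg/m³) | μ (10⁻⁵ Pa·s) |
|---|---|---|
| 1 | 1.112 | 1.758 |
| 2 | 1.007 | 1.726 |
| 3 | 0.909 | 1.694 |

At 2 km, from the table: ρ = 1.007 kg/m³, μ = 1.726×10⁻⁵ Pa·s.
Re = ρ·v·c/μ = 1.007 × 27 × 0.236 / (1.726×10⁻⁵) = 3.72×10^5

Re = 3.72×10^5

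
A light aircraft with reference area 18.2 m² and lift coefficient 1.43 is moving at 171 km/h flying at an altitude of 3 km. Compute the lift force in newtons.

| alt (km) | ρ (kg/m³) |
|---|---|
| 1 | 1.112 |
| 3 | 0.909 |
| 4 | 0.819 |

At 3 km, from the table: ρ = 0.909 kg/m³.
Convert speed: v = 171 km/h ÷ 3.6 = 47.5 m/s.
L = ½ρv²S·CL = ½ × 0.909 × 47.5² × 18.2 × 1.43 = 26700 N ≈ 26.7 kN

L = 26700 N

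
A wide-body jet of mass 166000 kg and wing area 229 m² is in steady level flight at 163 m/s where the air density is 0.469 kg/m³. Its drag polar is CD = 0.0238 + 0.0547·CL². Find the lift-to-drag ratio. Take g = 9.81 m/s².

L/D = 12

Weight W = mg = 166000 × 9.81 = 1.6285×10^6 N; in level flight L = W.
Dynamic pressure q = 0.5 × 0.469 × 163² = 6230 Pa.
CL = W/(q·S) = 1.6285×10^6 / (6230 × 229) = 1.141.
CD = 0.0238 + 0.0547 × 1.141² = 0.09506.
L/D = CL/CD = 1.141 / 0.09506 = 12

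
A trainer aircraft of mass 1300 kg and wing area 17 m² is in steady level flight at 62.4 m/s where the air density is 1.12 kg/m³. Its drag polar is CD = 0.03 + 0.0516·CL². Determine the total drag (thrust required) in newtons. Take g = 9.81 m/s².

D = 1340 N

In steady level flight, lift balances weight: W = mg = 1300 × 9.81 = 12753 N.
q = ½ρv² = ½ × 1.12 × 62.4² = 2181 Pa.
CL = W/(q·S) = 12753 / (2181 × 17) = 0.344.
CD = 0.03 + 0.0516 × 0.344² = 0.03611.
D = q·S·CD = 2181 × 17 × 0.03611 = 1338 N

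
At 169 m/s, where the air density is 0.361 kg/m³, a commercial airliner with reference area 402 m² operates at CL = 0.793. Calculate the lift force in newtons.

Dynamic pressure q = ½ρv² = ½ × 0.361 × 169² = 5155 Pa.
L = q·S·CL = 5155 × 402 × 0.793 = 1.64×10^6 N ≈ 1640 kN

L = 1.64×10^6 N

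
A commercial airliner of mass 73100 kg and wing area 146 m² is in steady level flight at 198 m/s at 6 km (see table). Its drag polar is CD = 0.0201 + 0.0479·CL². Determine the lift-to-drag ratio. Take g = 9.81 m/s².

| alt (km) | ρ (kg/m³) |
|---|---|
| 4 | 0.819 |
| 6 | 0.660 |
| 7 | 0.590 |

At 6 km, from the table: ρ = 0.660 kg/m³.
In steady level flight, lift balances weight: W = mg = 73100 × 9.81 = 7.1711×10^5 N.
Dynamic pressure q = 0.5 × 0.66 × 198² = 12940 Pa.
CL = 2W/(ρv²S) = 2×7.1711×10^5/(0.66×198²×146) = 0.3797.
CD = 0.0201 + 0.0479 × 0.3797² = 0.027.
L/D = CL/CD = 0.3797 / 0.027 = 14.1

L/D = 14.1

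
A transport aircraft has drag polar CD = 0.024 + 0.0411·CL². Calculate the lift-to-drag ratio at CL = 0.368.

CD = 0.024 + 0.0411 × 0.368² = 0.02957
L/D = CL/CD = 0.368 / 0.02957 = 12.4

L/D = 12.4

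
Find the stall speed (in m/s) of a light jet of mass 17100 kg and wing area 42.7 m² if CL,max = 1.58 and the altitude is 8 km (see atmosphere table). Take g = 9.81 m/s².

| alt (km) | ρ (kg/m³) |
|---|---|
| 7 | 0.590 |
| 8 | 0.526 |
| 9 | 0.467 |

V_stall = 97.2 m/s

At 8 km, from the table: ρ = 0.526 kg/m³.
Stall occurs when L = W at CL,max. W = mg = 17100 × 9.81 = 1.678×10^5 N.
From L = ½ρV²S·CL,max = W: V_stall = √(2W/(ρSCL,max)) = √(2·1.678×10^5/(0.526·42.7·1.58))
V_stall = √9454 = 97.2 m/s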